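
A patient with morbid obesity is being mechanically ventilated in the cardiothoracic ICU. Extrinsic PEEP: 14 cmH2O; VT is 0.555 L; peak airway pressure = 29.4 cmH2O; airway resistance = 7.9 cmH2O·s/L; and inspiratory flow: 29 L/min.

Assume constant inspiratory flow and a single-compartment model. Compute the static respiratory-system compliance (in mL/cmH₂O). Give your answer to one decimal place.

Flow: 29 L/min ÷ 60 = 0.4833 L/s.
Equation of motion (constant flow): PIP = Vt/C + R·V̇ + PEEP.
Vt/C = PIP − R·V̇ − PEEP = 29.4 − 7.9×0.4833 − 14 = 29.4 − 3.818 − 14 = 11.582 cmH2O.
C = Vt / 11.582 = 555 / 11.582 = 47.919 mL/cmH2O.

47.9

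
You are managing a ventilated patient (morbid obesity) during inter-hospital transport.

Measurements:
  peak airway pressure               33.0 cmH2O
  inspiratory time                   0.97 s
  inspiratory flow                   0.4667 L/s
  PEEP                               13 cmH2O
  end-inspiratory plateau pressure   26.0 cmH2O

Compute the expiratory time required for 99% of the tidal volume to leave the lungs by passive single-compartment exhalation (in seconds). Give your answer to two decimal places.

2.41

Vt = flow × Ti = 0.4667 L/s × 0.97 s × 1000 mL/L = 452.7 mL.
R = (PIP − Pplat)/V̇ = (33.0 − 26.0) / 0.4667 = 7.0/0.4667 = 14.999 cmH2O·s/L.
C = Vt/(Pplat − PEEP) = 452.7 / (26.0 − 13) = 452.7/13.0 = 34.823 mL/cmH2O.
τ = R × C = 14.999 × 0.03482 L/cmH2O = 0.5223 s.
t = −τ·ln(1 − 0.99) = −0.5223·ln(0.01) = 2.405 s.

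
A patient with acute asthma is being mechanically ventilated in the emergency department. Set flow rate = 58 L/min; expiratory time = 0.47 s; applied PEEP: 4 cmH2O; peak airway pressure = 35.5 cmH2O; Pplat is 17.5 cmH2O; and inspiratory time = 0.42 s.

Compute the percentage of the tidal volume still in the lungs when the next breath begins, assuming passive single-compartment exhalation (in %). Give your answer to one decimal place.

Flow: 58 L/min ÷ 60 = 0.9667 L/s.
Vt = flow × Ti = 0.9667 L/s × 0.42 s × 1000 mL/L = 406.01 mL.
R = (PIP − Pplat)/V̇ = (35.5 − 17.5) / 0.9667 = 18.0/0.9667 = 18.62 cmH2O·s/L.
C = Vt/(Pplat − PEEP) = 406.01 / (17.5 − 4) = 406.01/13.5 = 30.075 mL/cmH2O.
τ = R × C = 18.62 × 0.03008 L/cmH2O = 0.5601 s.
Fraction remaining at end-expiration = e^(−Te/τ) = e^(−0.47/0.5601) = 0.4321 → 43.21%.

43.2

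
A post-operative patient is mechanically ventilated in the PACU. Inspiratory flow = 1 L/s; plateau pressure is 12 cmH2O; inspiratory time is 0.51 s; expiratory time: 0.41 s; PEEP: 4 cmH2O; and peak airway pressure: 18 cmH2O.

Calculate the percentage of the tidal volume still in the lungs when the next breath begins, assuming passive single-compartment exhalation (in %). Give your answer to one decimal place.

Vt = flow × Ti = 1 L/s × 0.51 s × 1000 mL/L = 510.0 mL.
R = (PIP − Pplat)/V̇ = (18 − 12) / 1 = 6.0/1 = 6.0 cmH2O·s/L.
C = Vt/(Pplat − PEEP) = 510.0 / (12 − 4) = 510.0/8.0 = 63.75 mL/cmH2O.
τ = R × C = 6.0 × 0.06375 L/cmH2O = 0.3825 s.
Fraction remaining at end-expiration = e^(−Te/τ) = e^(−0.41/0.3825) = 0.3424 → 34.24%.

34.2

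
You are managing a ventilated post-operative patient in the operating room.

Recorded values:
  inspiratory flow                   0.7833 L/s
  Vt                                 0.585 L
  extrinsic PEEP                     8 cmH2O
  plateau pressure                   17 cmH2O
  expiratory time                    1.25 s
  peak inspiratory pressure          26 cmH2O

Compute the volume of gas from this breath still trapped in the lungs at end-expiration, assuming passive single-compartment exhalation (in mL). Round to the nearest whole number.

110

R = (PIP − Pplat)/V̇ = (26 − 17) / 0.7833 = 9.0/0.7833 = 11.49 cmH2O·s/L.
C = Vt/(Pplat − PEEP) = 585.0 / (17 − 8) = 585.0/9.0 = 65.0 mL/cmH2O.
τ = R × C = 11.49 × 0.065 L/cmH2O = 0.7469 s.
Fraction remaining = e^(−Te/τ) = e^(−1.25/0.7469) = 0.1876.
Trapped volume = 585.0 × 0.1876 = 109.75 mL.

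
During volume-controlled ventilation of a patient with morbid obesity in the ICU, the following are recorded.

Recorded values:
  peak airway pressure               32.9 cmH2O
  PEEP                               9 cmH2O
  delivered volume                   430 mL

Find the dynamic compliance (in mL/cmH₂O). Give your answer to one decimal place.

Dynamic compliance = Vt / (PIP − PEEP) = 430 / (32.9 − 9) = 430 / 23.9 = 17.992 mL/cmH2O.

18.0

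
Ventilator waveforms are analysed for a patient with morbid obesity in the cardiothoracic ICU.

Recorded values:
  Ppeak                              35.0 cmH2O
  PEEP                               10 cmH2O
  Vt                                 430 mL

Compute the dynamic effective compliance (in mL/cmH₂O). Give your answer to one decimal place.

Dynamic compliance = Vt / (PIP − PEEP) = 430 / (35.0 − 10) = 430 / 25.0 = 17.2 mL/cmH2O.

17.2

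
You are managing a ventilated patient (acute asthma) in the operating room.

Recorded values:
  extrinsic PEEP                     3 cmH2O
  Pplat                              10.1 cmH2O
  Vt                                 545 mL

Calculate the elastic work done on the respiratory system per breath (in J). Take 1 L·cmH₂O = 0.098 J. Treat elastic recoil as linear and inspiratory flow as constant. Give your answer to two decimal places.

0.19

Elastic work ≈ ½ × (Pplat − PEEP) × Vt = 0.5 × (10.1 − 3) × 0.545 L = 0.5 × 7.1 × 0.545 = 1.935 L·cmH2O.
× 0.098 J/(L·cmH2O) → 0.1896 J.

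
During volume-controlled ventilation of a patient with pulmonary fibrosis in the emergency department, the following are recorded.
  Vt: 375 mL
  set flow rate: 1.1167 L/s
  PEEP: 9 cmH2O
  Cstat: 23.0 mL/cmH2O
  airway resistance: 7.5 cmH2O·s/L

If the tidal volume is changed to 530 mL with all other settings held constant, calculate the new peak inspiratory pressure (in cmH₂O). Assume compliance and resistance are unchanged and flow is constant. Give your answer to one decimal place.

40.4

PIP = Vt/C + R·V̇ + PEEP (constant-flow equation of motion).
Only the elastic term changes: ΔPIP = ΔVt / C = (530 − 375) / 23.0 = 6.739 cmH2O.
Original PIP = 375/23.0 + 7.5×1.1167 + 9 = 33.68 cmH2O; new PIP = 33.68 + (6.739) = 40.419 cmH2O.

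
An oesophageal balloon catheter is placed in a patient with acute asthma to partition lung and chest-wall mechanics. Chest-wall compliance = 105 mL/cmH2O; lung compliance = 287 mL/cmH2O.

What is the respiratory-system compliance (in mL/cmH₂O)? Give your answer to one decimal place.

76.9

Lung and chest wall are elastances in series: 1/Crs = 1/CL + 1/Ccw.
1/Crs = 1/287 + 1/105 = 0.01301.
Crs = 76.864 mL/cmH2O.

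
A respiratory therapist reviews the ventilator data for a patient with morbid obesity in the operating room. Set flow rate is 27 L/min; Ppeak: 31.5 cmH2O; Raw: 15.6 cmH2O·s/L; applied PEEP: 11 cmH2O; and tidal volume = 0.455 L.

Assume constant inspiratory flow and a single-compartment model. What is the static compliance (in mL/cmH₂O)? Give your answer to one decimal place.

Flow: 27 L/min ÷ 60 = 0.45 L/s.
Equation of motion (constant flow): PIP = Vt/C + R·V̇ + PEEP.
Vt/C = PIP − R·V̇ − PEEP = 31.5 − 15.6×0.45 − 11 = 31.5 − 7.02 − 11 = 13.48 cmH2O.
C = Vt / 13.48 = 455 / 13.48 = 33.754 mL/cmH2O.

33.8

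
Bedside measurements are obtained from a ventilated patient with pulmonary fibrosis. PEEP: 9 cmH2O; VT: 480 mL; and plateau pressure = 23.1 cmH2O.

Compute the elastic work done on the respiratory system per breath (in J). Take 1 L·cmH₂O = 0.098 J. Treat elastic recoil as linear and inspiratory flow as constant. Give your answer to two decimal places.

0.33

Elastic work ≈ ½ × (Pplat − PEEP) × Vt = 0.5 × (23.1 − 9) × 0.480 L = 0.5 × 14.1 × 0.480 = 3.384 L·cmH2O.
× 0.098 J/(L·cmH2O) → 0.3316 J.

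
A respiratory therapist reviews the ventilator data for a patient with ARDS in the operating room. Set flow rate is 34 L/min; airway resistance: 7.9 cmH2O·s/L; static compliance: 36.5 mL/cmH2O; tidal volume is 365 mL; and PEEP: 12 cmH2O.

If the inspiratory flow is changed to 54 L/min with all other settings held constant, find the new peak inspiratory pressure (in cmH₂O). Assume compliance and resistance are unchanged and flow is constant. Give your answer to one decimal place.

Flow: 34 L/min ÷ 60 = 0.5667 L/s.
New flow: 54 L/min ÷ 60 = 0.9 L/s.
PIP = Vt/C + R·V̇ + PEEP (constant-flow equation of motion).
Only the resistive term changes: ΔPIP = R × ΔV̇ = 7.9 × (0.9 − 0.5667) = 7.9 × 0.3333 = 2.633 cmH2O.
Original PIP = 365/36.5 + 7.9×0.5667 + 12 = 26.477 cmH2O; new PIP = 26.477 + (2.633) = 29.11 cmH2O.

29.1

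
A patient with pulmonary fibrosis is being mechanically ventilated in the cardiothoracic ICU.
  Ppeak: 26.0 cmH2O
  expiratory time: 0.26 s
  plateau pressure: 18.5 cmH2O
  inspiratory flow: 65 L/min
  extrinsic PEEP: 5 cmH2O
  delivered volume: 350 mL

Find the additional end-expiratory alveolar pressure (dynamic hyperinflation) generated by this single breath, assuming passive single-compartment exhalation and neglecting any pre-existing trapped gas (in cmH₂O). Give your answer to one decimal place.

Flow: 65 L/min ÷ 60 = 1.0833 L/s.
R = (PIP − Pplat)/V̇ = (26.0 − 18.5) / 1.0833 = 7.5/1.0833 = 6.923 cmH2O·s/L.
C = Vt/(Pplat − PEEP) = 350.0 / (18.5 − 5) = 350.0/13.5 = 25.926 mL/cmH2O.
τ = R × C = 6.923 × 0.02593 L/cmH2O = 0.1795 s.
Fraction remaining = e^(−Te/τ) = e^(−0.26/0.1795) = 0.2349; trapped volume = 350.0 × 0.2349 = 82.215 mL.
Additional alveolar pressure from trapping ≈ V_trapped / C = 82.215 / 25.926 = 3.171 cmH2O.

3.2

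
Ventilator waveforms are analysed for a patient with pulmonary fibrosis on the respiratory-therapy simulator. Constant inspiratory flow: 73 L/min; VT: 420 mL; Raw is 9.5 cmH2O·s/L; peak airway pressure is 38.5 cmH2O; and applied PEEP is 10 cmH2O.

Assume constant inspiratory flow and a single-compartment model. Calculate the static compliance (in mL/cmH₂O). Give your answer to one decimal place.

Flow: 73 L/min ÷ 60 = 1.2167 L/s.
Equation of motion (constant flow): PIP = Vt/C + R·V̇ + PEEP.
Vt/C = PIP − R·V̇ − PEEP = 38.5 − 9.5×1.2167 − 10 = 38.5 − 11.559 − 10 = 16.941 cmH2O.
C = Vt / 16.941 = 420 / 16.941 = 24.792 mL/cmH2O.

24.8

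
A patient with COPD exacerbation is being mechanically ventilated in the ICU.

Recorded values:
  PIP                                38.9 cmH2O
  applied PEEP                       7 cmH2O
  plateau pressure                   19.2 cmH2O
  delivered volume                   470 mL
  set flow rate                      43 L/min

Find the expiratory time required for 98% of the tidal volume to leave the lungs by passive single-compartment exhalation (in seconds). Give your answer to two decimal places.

Flow: 43 L/min ÷ 60 = 0.7167 L/s.
R = (PIP − Pplat)/V̇ = (38.9 − 19.2) / 0.7167 = 19.7/0.7167 = 27.487 cmH2O·s/L.
C = Vt/(Pplat − PEEP) = 470.0 / (19.2 − 7) = 470.0/12.2 = 38.525 mL/cmH2O.
τ = R × C = 27.487 × 0.03853 L/cmH2O = 1.059 s.
t = −τ·ln(1 − 0.98) = −1.059·ln(0.02) = 4.143 s.

4.14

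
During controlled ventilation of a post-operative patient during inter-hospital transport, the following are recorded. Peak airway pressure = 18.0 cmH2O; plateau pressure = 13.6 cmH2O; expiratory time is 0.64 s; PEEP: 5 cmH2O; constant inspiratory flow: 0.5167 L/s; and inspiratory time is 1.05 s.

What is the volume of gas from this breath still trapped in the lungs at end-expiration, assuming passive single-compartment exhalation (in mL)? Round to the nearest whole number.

Vt = flow × Ti = 0.5167 L/s × 1.05 s × 1000 mL/L = 542.54 mL.
R = (PIP − Pplat)/V̇ = (18.0 − 13.6) / 0.5167 = 4.4/0.5167 = 8.516 cmH2O·s/L.
C = Vt/(Pplat − PEEP) = 542.54 / (13.6 − 5) = 542.54/8.6 = 63.086 mL/cmH2O.
τ = R × C = 8.516 × 0.06309 L/cmH2O = 0.5373 s.
Fraction remaining = e^(−Te/τ) = e^(−0.64/0.5373) = 0.3039.
Trapped volume = 542.54 × 0.3039 = 164.88 mL.

165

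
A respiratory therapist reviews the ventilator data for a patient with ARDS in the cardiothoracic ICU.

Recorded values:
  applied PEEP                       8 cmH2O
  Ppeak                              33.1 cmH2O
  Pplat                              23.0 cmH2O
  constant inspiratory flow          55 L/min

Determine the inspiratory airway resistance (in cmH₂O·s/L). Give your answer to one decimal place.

11.0

Flow: 55 L/min ÷ 60 = 0.9167 L/s.
Raw = (PIP − Pplat) / flow = (33.1 − 23.0) / 0.9167 = 10.1 / 0.9167 = 11.018 cmH2O·s/L.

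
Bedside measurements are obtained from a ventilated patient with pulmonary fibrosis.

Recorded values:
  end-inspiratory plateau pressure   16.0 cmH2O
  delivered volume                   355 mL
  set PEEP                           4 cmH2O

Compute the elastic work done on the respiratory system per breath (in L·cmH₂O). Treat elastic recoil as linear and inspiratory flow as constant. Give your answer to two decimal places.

Elastic work ≈ ½ × (Pplat − PEEP) × Vt = 0.5 × (16.0 − 4) × 0.355 L = 0.5 × 12.0 × 0.355 = 2.13 L·cmH2O.

2.13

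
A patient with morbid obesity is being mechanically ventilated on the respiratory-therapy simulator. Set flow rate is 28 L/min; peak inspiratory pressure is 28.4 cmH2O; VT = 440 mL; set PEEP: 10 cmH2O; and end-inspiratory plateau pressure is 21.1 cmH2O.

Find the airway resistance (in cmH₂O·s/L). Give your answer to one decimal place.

Flow: 28 L/min ÷ 60 = 0.4667 L/s.
Raw = (PIP − Pplat) / flow = (28.4 − 21.1) / 0.4667 = 7.3 / 0.4667 = 15.642 cmH2O·s/L.

15.6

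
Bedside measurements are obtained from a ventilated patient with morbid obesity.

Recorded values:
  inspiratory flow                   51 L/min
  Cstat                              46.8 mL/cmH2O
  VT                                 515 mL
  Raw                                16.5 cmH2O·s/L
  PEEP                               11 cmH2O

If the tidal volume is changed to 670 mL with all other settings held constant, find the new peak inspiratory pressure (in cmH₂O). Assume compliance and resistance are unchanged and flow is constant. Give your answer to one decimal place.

Flow: 51 L/min ÷ 60 = 0.85 L/s.
PIP = Vt/C + R·V̇ + PEEP (constant-flow equation of motion).
Only the elastic term changes: ΔPIP = ΔVt / C = (670 − 515) / 46.8 = 3.312 cmH2O.
Original PIP = 515/46.8 + 16.5×0.85 + 11 = 36.029 cmH2O; new PIP = 36.029 + (3.312) = 39.341 cmH2O.

39.3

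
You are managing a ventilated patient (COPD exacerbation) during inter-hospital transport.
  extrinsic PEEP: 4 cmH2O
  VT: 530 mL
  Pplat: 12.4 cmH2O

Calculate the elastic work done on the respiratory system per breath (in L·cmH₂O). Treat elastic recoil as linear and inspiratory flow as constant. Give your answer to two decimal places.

2.23

Elastic work ≈ ½ × (Pplat − PEEP) × Vt = 0.5 × (12.4 − 4) × 0.530 L = 0.5 × 8.4 × 0.530 = 2.226 L·cmH2O.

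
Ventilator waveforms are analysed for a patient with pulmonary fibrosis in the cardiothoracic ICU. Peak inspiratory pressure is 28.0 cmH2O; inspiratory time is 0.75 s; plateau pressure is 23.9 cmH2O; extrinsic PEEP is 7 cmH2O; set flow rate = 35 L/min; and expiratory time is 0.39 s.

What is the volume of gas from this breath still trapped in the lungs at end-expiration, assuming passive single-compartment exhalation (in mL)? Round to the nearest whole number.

51

Flow: 35 L/min ÷ 60 = 0.5833 L/s.
Vt = flow × Ti = 0.5833 L/s × 0.75 s × 1000 mL/L = 437.48 mL.
R = (PIP − Pplat)/V̇ = (28.0 − 23.9) / 0.5833 = 4.1/0.5833 = 7.029 cmH2O·s/L.
C = Vt/(Pplat − PEEP) = 437.48 / (23.9 − 7) = 437.48/16.9 = 25.886 mL/cmH2O.
τ = R × C = 7.029 × 0.02589 L/cmH2O = 0.182 s.
Fraction remaining = e^(−Te/τ) = e^(−0.39/0.182) = 0.1173.
Trapped volume = 437.48 × 0.1173 = 51.316 mL.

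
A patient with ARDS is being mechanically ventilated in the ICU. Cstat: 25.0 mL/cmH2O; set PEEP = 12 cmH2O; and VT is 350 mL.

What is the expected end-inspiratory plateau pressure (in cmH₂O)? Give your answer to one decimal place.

26.0

Pplat = PEEP + Vt / Cstat = 12 + 350 / 25.0 = 12 + 14.0 = 26.0 cmH2O.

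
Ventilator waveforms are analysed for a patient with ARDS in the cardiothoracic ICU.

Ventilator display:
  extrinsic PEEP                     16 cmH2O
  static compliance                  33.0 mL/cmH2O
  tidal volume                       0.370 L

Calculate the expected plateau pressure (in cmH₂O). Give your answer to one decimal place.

27.2

Pplat = PEEP + Vt / Cstat = 16 + 370 / 33.0 = 16 + 11.212 = 27.212 cmH2O.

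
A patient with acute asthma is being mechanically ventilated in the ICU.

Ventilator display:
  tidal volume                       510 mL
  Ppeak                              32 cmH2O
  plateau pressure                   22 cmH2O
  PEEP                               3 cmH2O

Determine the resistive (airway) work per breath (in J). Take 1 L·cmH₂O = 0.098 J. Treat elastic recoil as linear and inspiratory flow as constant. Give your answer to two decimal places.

0.50

With constant inspiratory flow the resistive pressure is constant at PIP − Pplat = 32 − 22 = 10.0 cmH2O, so resistive work = 10.0 × 0.510 = 5.1 L·cmH2O.
× 0.098 J/(L·cmH2O) → 0.4998 J.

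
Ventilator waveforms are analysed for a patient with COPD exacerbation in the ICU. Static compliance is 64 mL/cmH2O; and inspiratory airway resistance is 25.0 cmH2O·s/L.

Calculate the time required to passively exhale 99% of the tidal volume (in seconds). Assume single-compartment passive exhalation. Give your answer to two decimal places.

τ = R × C = 25.0 × 64 mL/cmH2O = 25.0 × 0.064 L/cmH2O = 1.6 s.
Exhaled fraction f = 1 − e^(−t/τ) → t = −τ·ln(1 − f) = −1.6·ln(0.01) = 7.368 s.

7.37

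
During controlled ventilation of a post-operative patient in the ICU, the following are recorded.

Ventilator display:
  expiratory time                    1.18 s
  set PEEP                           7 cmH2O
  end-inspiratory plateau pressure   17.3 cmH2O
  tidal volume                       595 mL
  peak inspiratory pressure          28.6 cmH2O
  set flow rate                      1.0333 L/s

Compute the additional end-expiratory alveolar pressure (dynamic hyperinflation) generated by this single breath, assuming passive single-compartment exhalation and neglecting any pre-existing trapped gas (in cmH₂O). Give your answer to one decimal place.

1.6

R = (PIP − Pplat)/V̇ = (28.6 − 17.3) / 1.0333 = 11.3/1.0333 = 10.936 cmH2O·s/L.
C = Vt/(Pplat − PEEP) = 595.0 / (17.3 − 7) = 595.0/10.3 = 57.767 mL/cmH2O.
τ = R × C = 10.936 × 0.05777 L/cmH2O = 0.6318 s.
Fraction remaining = e^(−Te/τ) = e^(−1.18/0.6318) = 0.1545; trapped volume = 595.0 × 0.1545 = 91.928 mL.
Additional alveolar pressure from trapping ≈ V_trapped / C = 91.928 / 57.767 = 1.591 cmH2O.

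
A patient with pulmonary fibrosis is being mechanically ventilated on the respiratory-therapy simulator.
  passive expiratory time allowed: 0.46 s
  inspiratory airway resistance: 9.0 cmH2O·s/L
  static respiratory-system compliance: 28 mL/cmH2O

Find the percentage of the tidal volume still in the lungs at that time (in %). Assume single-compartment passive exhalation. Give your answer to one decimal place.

16.1

τ = R × C = 9.0 × 28 mL/cmH2O = 9.0 × 0.028 L/cmH2O = 0.252 s.
Passive exhalation: V(t)/V₀ = e^(−t/τ) = e^(−0.46/0.252) = 0.1612.
Fraction remaining = 0.1612 → 16.12%.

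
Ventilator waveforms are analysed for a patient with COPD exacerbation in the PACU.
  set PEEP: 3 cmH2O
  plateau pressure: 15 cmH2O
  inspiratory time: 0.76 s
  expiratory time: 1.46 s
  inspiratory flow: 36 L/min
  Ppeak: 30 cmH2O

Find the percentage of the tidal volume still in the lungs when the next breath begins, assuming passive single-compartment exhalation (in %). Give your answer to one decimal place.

21.5

Flow: 36 L/min ÷ 60 = 0.6 L/s.
Vt = flow × Ti = 0.6 L/s × 0.76 s × 1000 mL/L = 456.0 mL.
R = (PIP − Pplat)/V̇ = (30 − 15) / 0.6 = 15.0/0.6 = 25.0 cmH2O·s/L.
C = Vt/(Pplat − PEEP) = 456.0 / (15 − 3) = 456.0/12.0 = 38.0 mL/cmH2O.
τ = R × C = 25.0 × 0.038 L/cmH2O = 0.95 s.
Fraction remaining at end-expiration = e^(−Te/τ) = e^(−1.46/0.95) = 0.2151 → 21.51%.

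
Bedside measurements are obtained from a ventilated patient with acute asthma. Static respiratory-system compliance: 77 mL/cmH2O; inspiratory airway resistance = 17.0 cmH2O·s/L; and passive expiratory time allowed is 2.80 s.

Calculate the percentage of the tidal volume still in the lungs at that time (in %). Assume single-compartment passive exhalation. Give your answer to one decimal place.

τ = R × C = 17.0 × 77 mL/cmH2O = 17.0 × 0.077 L/cmH2O = 1.309 s.
Passive exhalation: V(t)/V₀ = e^(−t/τ) = e^(−2.80/1.309) = 0.1178.
Fraction remaining = 0.1178 → 11.78%.

11.8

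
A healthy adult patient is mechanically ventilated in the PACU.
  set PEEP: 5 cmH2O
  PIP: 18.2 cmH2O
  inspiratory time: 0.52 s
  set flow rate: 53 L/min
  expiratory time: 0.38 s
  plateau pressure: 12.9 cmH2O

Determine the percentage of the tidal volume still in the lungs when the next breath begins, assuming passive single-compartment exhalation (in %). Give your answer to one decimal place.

Flow: 53 L/min ÷ 60 = 0.8833 L/s.
Vt = flow × Ti = 0.8833 L/s × 0.52 s × 1000 mL/L = 459.32 mL.
R = (PIP − Pplat)/V̇ = (18.2 − 12.9) / 0.8833 = 5.3/0.8833 = 6.0 cmH2O·s/L.
C = Vt/(Pplat − PEEP) = 459.32 / (12.9 − 5) = 459.32/7.9 = 58.142 mL/cmH2O.
τ = R × C = 6.0 × 0.05814 L/cmH2O = 0.3488 s.
Fraction remaining at end-expiration = e^(−Te/τ) = e^(−0.38/0.3488) = 0.3364 → 33.64%.

33.6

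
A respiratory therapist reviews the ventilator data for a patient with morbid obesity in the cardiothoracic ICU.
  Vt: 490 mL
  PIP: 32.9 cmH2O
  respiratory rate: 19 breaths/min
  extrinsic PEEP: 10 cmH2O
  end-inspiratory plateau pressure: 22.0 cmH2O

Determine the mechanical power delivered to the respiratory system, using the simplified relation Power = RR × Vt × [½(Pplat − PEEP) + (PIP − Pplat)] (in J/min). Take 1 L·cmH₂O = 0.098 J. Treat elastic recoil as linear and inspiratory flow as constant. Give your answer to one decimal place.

Per-breath work = Vt × [½(Pplat−PEEP) + (PIP−Pplat)] = 0.490 × [0.5×12.0 + 10.9] = 0.490 × 16.9 = 8.281 L·cmH2O.
Power = 19 × 8.281 = 157.34 L·cmH2O/min.
× 0.098 J/(L·cmH2O) → 15.419 J/min.

15.4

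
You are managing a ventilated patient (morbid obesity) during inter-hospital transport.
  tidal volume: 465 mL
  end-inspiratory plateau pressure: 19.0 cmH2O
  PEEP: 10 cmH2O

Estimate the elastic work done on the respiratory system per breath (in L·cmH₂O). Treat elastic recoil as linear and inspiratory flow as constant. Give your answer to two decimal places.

2.09

Elastic work ≈ ½ × (Pplat − PEEP) × Vt = 0.5 × (19.0 − 10) × 0.465 L = 0.5 × 9.0 × 0.465 = 2.093 L·cmH2O.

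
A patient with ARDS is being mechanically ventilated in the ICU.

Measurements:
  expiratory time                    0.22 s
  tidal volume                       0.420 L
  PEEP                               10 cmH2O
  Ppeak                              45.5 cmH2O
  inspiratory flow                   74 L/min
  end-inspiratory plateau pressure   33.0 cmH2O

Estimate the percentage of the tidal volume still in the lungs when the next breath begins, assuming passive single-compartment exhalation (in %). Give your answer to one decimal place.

Flow: 74 L/min ÷ 60 = 1.2333 L/s.
R = (PIP − Pplat)/V̇ = (45.5 − 33.0) / 1.2333 = 12.5/1.2333 = 10.135 cmH2O·s/L.
C = Vt/(Pplat − PEEP) = 420.0 / (33.0 − 10) = 420.0/23.0 = 18.261 mL/cmH2O.
τ = R × C = 10.135 × 0.01826 L/cmH2O = 0.1851 s.
Fraction remaining at end-expiration = e^(−Te/τ) = e^(−0.22/0.1851) = 0.3047 → 30.47%.

30.5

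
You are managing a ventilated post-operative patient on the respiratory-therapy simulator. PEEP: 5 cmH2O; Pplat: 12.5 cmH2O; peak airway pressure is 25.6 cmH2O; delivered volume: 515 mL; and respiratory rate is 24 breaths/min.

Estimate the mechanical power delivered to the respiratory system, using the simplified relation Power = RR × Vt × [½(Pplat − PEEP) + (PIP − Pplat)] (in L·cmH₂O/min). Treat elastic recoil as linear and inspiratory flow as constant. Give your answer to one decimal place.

Per-breath work = Vt × [½(Pplat−PEEP) + (PIP−Pplat)] = 0.515 × [0.5×7.5 + 13.1] = 0.515 × 16.85 = 8.678 L·cmH2O.
Power = 24 × 8.678 = 208.27 L·cmH2O/min.

208.3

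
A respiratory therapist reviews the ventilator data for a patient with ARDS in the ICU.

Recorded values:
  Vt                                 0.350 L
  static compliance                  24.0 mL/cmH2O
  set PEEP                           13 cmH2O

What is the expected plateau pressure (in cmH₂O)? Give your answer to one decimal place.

27.6

Pplat = PEEP + Vt / Cstat = 13 + 350 / 24.0 = 13 + 14.583 = 27.583 cmH2O.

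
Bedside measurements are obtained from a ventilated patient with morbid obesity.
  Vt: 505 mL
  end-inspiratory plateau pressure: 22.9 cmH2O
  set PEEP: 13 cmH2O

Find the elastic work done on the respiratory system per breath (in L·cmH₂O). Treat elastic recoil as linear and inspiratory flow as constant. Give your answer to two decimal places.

Elastic work ≈ ½ × (Pplat − PEEP) × Vt = 0.5 × (22.9 − 13) × 0.505 L = 0.5 × 9.9 × 0.505 = 2.5 L·cmH2O.

2.50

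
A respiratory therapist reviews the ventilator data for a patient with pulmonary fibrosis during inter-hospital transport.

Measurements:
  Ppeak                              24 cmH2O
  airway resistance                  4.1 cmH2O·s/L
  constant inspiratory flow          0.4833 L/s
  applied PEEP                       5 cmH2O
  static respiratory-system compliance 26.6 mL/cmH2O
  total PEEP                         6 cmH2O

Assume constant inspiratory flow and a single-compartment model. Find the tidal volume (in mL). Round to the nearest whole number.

426

Total PEEP = 6 cmH2O (set 5 + intrinsic 1); this is the baseline alveolar pressure.
Equation of motion (constant flow): PIP = Vt/C + R·V̇ + PEEP.
Vt/C = PIP − R·V̇ − PEEP = 24 − 1.982 − 6 = 16.018 cmH2O.
Vt = C × 16.018 = 26.6 × 16.018 = 426.08 mL.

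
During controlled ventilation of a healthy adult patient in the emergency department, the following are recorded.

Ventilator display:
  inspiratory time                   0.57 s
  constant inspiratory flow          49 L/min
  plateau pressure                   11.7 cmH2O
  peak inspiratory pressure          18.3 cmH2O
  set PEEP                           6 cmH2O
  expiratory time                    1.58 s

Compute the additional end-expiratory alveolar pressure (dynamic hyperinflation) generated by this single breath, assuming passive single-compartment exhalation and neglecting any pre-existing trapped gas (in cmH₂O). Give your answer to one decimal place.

0.5

Flow: 49 L/min ÷ 60 = 0.8167 L/s.
Vt = flow × Ti = 0.8167 L/s × 0.57 s × 1000 mL/L = 465.52 mL.
R = (PIP − Pplat)/V̇ = (18.3 − 11.7) / 0.8167 = 6.6/0.8167 = 8.081 cmH2O·s/L.
C = Vt/(Pplat − PEEP) = 465.52 / (11.7 − 6) = 465.52/5.7 = 81.67 mL/cmH2O.
τ = R × C = 8.081 × 0.08167 L/cmH2O = 0.66 s.
Fraction remaining = e^(−Te/τ) = e^(−1.58/0.66) = 0.09127; trapped volume = 465.52 × 0.09127 = 42.488 mL.
Additional alveolar pressure from trapping ≈ V_trapped / C = 42.488 / 81.67 = 0.5202 cmH2O.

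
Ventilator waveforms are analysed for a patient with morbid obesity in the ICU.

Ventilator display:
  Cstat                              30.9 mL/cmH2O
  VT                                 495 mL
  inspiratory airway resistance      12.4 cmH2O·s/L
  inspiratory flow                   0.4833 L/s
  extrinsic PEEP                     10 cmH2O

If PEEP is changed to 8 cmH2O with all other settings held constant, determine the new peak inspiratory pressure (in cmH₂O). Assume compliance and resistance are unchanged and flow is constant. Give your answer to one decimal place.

PIP = Vt/C + R·V̇ + PEEP (constant-flow equation of motion).
Only the baseline term changes: ΔPIP = ΔPEEP = 8 − 10 = -2.0 cmH2O.
Original PIP = 495/30.9 + 12.4×0.4833 + 10 = 32.012 cmH2O; new PIP = 32.012 + (-2.0) = 30.012 cmH2O.

30.0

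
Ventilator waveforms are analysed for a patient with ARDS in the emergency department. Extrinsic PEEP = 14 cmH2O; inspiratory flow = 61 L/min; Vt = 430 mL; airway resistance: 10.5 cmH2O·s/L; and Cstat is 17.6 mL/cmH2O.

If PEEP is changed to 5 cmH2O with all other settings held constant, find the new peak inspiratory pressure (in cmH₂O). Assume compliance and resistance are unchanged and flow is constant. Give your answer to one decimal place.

Flow: 61 L/min ÷ 60 = 1.0167 L/s.
PIP = Vt/C + R·V̇ + PEEP (constant-flow equation of motion).
Only the baseline term changes: ΔPIP = ΔPEEP = 5 − 14 = -9.0 cmH2O.
Original PIP = 430/17.6 + 10.5×1.0167 + 14 = 49.107 cmH2O; new PIP = 49.107 + (-9.0) = 40.107 cmH2O.

40.1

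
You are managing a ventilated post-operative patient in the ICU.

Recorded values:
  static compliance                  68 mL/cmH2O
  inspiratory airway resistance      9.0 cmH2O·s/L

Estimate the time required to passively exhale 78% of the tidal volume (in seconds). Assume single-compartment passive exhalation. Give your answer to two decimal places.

τ = R × C = 9.0 × 68 mL/cmH2O = 9.0 × 0.068 L/cmH2O = 0.612 s.
Exhaled fraction f = 1 − e^(−t/τ) → t = −τ·ln(1 − f) = −0.612·ln(0.22) = 0.9266 s.

0.93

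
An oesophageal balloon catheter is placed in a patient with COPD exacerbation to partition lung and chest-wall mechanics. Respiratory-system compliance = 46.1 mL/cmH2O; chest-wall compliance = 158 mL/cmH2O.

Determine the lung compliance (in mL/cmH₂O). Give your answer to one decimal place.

65.1

1/CL = 1/Crs − 1/Ccw.
1/CL = 1/46.1 − 1/158 = 0.01536.
CL = 65.104 mL/cmH2O.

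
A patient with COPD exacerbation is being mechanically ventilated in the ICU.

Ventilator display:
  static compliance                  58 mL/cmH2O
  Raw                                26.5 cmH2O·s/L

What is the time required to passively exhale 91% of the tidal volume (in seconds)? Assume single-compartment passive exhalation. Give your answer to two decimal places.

τ = R × C = 26.5 × 58 mL/cmH2O = 26.5 × 0.058 L/cmH2O = 1.537 s.
Exhaled fraction f = 1 − e^(−t/τ) → t = −τ·ln(1 − f) = −1.537·ln(0.09) = 3.701 s.

3.70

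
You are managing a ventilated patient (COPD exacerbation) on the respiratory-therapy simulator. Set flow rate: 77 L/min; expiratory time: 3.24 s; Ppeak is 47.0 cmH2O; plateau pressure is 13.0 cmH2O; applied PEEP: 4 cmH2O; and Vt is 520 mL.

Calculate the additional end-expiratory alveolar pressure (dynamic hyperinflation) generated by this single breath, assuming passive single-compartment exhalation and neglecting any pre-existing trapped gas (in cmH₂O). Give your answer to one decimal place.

1.1

Flow: 77 L/min ÷ 60 = 1.2833 L/s.
R = (PIP − Pplat)/V̇ = (47.0 − 13.0) / 1.2833 = 34.0/1.2833 = 26.494 cmH2O·s/L.
C = Vt/(Pplat − PEEP) = 520.0 / (13.0 − 4) = 520.0/9.0 = 57.778 mL/cmH2O.
τ = R × C = 26.494 × 0.05778 L/cmH2O = 1.531 s.
Fraction remaining = e^(−Te/τ) = e^(−3.24/1.531) = 0.1205; trapped volume = 520.0 × 0.1205 = 62.66 mL.
Additional alveolar pressure from trapping ≈ V_trapped / C = 62.66 / 57.778 = 1.084 cmH2O.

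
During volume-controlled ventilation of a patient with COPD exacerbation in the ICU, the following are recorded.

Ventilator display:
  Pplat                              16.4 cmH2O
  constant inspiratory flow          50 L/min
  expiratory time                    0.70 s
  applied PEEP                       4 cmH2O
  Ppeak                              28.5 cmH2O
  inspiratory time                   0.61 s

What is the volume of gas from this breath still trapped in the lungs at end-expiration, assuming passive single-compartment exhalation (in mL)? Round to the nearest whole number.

Flow: 50 L/min ÷ 60 = 0.8333 L/s.
Vt = flow × Ti = 0.8333 L/s × 0.61 s × 1000 mL/L = 508.31 mL.
R = (PIP − Pplat)/V̇ = (28.5 − 16.4) / 0.8333 = 12.1/0.8333 = 14.521 cmH2O·s/L.
C = Vt/(Pplat − PEEP) = 508.31 / (16.4 − 4) = 508.31/12.4 = 40.993 mL/cmH2O.
τ = R × C = 14.521 × 0.04099 L/cmH2O = 0.5952 s.
Fraction remaining = e^(−Te/τ) = e^(−0.70/0.5952) = 0.3085.
Trapped volume = 508.31 × 0.3085 = 156.81 mL.

157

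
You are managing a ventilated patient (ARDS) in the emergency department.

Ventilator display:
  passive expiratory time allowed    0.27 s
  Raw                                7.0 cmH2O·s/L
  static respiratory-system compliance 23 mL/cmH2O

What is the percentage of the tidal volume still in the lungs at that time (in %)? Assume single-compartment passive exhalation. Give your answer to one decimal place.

τ = R × C = 7.0 × 23 mL/cmH2O = 7.0 × 0.023 L/cmH2O = 0.161 s.
Passive exhalation: V(t)/V₀ = e^(−t/τ) = e^(−0.27/0.161) = 0.1869.
Fraction remaining = 0.1869 → 18.69%.

18.7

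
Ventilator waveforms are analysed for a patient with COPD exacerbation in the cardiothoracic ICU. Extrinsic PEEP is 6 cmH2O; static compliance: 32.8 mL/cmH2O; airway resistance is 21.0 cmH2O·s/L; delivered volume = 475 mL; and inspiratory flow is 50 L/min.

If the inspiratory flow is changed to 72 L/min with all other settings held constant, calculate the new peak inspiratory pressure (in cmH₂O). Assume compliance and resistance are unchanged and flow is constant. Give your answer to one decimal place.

45.7

Flow: 50 L/min ÷ 60 = 0.8333 L/s.
New flow: 72 L/min ÷ 60 = 1.2 L/s.
PIP = Vt/C + R·V̇ + PEEP (constant-flow equation of motion).
Only the resistive term changes: ΔPIP = R × ΔV̇ = 21.0 × (1.2 − 0.8333) = 21.0 × 0.3667 = 7.701 cmH2O.
Original PIP = 475/32.8 + 21.0×0.8333 + 6 = 37.981 cmH2O; new PIP = 37.981 + (7.701) = 45.682 cmH2O.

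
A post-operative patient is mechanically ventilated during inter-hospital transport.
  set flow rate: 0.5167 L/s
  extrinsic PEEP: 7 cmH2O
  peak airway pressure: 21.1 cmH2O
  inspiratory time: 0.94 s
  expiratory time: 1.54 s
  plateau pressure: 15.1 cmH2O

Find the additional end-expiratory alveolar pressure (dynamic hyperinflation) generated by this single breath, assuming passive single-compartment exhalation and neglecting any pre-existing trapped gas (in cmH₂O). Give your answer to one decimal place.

Vt = flow × Ti = 0.5167 L/s × 0.94 s × 1000 mL/L = 485.7 mL.
R = (PIP − Pplat)/V̇ = (21.1 − 15.1) / 0.5167 = 6.0/0.5167 = 11.612 cmH2O·s/L.
C = Vt/(Pplat − PEEP) = 485.7 / (15.1 − 7) = 485.7/8.1 = 59.963 mL/cmH2O.
τ = R × C = 11.612 × 0.05996 L/cmH2O = 0.6963 s.
Fraction remaining = e^(−Te/τ) = e^(−1.54/0.6963) = 0.1095; trapped volume = 485.7 × 0.1095 = 53.184 mL.
Additional alveolar pressure from trapping ≈ V_trapped / C = 53.184 / 59.963 = 0.8869 cmH2O.

0.9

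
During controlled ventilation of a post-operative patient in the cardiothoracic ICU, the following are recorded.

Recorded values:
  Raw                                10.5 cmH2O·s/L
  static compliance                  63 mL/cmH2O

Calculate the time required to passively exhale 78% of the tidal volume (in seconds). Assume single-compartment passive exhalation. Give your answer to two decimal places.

τ = R × C = 10.5 × 63 mL/cmH2O = 10.5 × 0.063 L/cmH2O = 0.6615 s.
Exhaled fraction f = 1 − e^(−t/τ) → t = −τ·ln(1 − f) = −0.6615·ln(0.22) = 1.002 s.

1.00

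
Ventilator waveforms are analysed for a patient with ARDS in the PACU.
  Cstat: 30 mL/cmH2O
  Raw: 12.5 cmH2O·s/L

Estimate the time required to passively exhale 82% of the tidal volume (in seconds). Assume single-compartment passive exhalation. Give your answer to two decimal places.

0.64

τ = R × C = 12.5 × 30 mL/cmH2O = 12.5 × 0.030 L/cmH2O = 0.375 s.
Exhaled fraction f = 1 − e^(−t/τ) → t = −τ·ln(1 − f) = −0.375·ln(0.18) = 0.643 s.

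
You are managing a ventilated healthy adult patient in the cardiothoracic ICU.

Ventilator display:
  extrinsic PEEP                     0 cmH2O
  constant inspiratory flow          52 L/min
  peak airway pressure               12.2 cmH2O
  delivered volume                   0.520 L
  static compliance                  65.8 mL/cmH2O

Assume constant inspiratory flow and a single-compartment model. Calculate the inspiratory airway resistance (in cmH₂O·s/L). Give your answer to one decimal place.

5.0

Flow: 52 L/min ÷ 60 = 0.8667 L/s.
Equation of motion (constant flow): PIP = Vt/C + R·V̇ + PEEP.
R·V̇ = PIP − Vt/C − PEEP = 12.2 − 520/65.8 − 0 = 12.2 − 7.903 − 0 = 4.297 cmH2O.
R = 4.297 / 0.8667 = 4.958 cmH2O·s/L.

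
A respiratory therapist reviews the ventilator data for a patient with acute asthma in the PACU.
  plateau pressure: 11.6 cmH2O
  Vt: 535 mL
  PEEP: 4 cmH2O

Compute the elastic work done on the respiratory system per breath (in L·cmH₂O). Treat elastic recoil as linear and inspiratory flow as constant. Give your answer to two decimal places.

2.03

Elastic work ≈ ½ × (Pplat − PEEP) × Vt = 0.5 × (11.6 − 4) × 0.535 L = 0.5 × 7.6 × 0.535 = 2.033 L·cmH2O.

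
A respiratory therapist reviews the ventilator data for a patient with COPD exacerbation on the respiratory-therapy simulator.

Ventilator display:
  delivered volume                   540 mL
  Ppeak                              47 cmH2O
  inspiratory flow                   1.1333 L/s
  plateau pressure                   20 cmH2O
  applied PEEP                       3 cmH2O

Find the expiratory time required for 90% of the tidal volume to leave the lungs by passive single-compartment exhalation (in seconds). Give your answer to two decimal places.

1.74

R = (PIP − Pplat)/V̇ = (47 − 20) / 1.1333 = 27.0/1.1333 = 23.824 cmH2O·s/L.
C = Vt/(Pplat − PEEP) = 540.0 / (20 − 3) = 540.0/17.0 = 31.765 mL/cmH2O.
τ = R × C = 23.824 × 0.03177 L/cmH2O = 0.7569 s.
t = −τ·ln(1 − 0.90) = −0.7569·ln(0.1) = 1.743 s.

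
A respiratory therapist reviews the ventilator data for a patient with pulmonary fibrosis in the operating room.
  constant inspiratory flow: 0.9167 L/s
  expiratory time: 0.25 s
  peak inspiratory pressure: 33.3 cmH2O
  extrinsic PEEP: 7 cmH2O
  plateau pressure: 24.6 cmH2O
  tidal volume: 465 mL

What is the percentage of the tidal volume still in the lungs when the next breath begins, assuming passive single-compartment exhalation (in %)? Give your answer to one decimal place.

R = (PIP − Pplat)/V̇ = (33.3 − 24.6) / 0.9167 = 8.7/0.9167 = 9.491 cmH2O·s/L.
C = Vt/(Pplat − PEEP) = 465.0 / (24.6 − 7) = 465.0/17.6 = 26.42 mL/cmH2O.
τ = R × C = 9.491 × 0.02642 L/cmH2O = 0.2508 s.
Fraction remaining at end-expiration = e^(−Te/τ) = e^(−0.25/0.2508) = 0.3691 → 36.91%.

36.9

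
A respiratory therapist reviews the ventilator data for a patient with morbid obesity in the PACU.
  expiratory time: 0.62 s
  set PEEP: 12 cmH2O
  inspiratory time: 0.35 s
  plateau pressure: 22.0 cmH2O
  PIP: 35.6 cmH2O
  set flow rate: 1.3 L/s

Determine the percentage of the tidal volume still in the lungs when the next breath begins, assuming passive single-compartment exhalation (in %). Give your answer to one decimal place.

27.2

Vt = flow × Ti = 1.3 L/s × 0.35 s × 1000 mL/L = 455.0 mL.
R = (PIP − Pplat)/V̇ = (35.6 − 22.0) / 1.3 = 13.6/1.3 = 10.462 cmH2O·s/L.
C = Vt/(Pplat − PEEP) = 455.0 / (22.0 − 12) = 455.0/10.0 = 45.5 mL/cmH2O.
τ = R × C = 10.462 × 0.0455 L/cmH2O = 0.476 s.
Fraction remaining at end-expiration = e^(−Te/τ) = e^(−0.62/0.476) = 0.2718 → 27.18%.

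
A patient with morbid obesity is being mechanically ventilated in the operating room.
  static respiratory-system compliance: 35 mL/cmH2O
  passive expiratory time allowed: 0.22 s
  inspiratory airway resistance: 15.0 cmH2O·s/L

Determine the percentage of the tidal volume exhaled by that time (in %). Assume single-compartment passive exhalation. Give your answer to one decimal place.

τ = R × C = 15.0 × 35 mL/cmH2O = 15.0 × 0.035 L/cmH2O = 0.525 s.
Passive exhalation: V(t)/V₀ = e^(−t/τ) = e^(−0.22/0.525) = 0.6577.
Fraction exhaled = 1 − 0.6577 = 0.3423 → 34.23%.

34.2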